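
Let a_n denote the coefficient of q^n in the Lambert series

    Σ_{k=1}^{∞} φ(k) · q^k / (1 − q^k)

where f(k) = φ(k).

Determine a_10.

d|10:{1,2,5,10}  Σφ=1+1+4+4=10

a_10 = 10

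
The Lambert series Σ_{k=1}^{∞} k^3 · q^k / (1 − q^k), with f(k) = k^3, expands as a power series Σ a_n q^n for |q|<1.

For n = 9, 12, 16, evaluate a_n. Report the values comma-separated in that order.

n=9: 1·9 3·3 9·1  f→[1+27+729]=757
q^12  k|12↦f(k): 12:1728 6:216 4:64 3:27 2:8 1:1  a_12=2044
n=16: 1·16 2·8 4·4 8·2 16·1  f→[1+8+64+512+4096]=4681

757, 2044, 4681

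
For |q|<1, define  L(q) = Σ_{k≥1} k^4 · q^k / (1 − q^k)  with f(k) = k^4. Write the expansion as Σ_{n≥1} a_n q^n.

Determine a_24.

q^24  k|24↦f(k): 1:1 2:16 3:81 4:256 6:1296 8:4096 12:20736 24:331776  a_24=358258

a_24 = 358258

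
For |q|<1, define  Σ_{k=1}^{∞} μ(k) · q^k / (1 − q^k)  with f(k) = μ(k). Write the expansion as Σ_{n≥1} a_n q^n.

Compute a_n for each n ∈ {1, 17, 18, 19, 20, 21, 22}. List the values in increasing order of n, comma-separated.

q^1  k|1↦μ(k): 1:1  a_1=1
[q^17] μ(17)=-1,μ(1)=1 ⇒ 0
n=18: 18·1 9·2 6·3 3·6 2·9 1·18  μ→[0+0+1+(-1)+(-1)+1]=0
d|19:{1,19}  Σμ=1+(-1)=0
[q^20] μ(20)=0,μ(10)=1,μ(5)=-1,μ(4)=0,μ(2)=-1,μ(1)=1 ⇒ 0
n=21: 21·1 7·3 3·7 1·21  μ→[1+(-1)+(-1)+1]=0
n=22: 22·1 11·2 2·11 1·22  μ→[1+(-1)+(-1)+1]=0

1, 0, 0, 0, 0, 0, 0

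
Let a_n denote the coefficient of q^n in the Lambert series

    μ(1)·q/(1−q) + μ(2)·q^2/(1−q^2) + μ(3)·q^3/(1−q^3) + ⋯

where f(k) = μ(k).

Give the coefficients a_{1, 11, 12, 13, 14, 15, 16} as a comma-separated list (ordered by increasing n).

n=1: 1·1  μ→[1]=1
[q^11] μ(11)=-1,μ(1)=1 ⇒ 0
d|12:{12,6,4,3,2,1}  Σμ=0+1+0+(-1)+(-1)+1=0
q^13  k|13↦μ(k): 1:1 13:-1  a_13=0
q^14  k|14↦μ(k): 1:1 2:-1 7:-1 14:1  a_14=0
q^15  k|15↦μ(k): 1:1 3:-1 5:-1 15:1  a_15=0
n=16: 16·1 8·2 4·4 2·8 1·16  μ→[0+0+0+(-1)+1]=0

1, 0, 0, 0, 0, 0, 0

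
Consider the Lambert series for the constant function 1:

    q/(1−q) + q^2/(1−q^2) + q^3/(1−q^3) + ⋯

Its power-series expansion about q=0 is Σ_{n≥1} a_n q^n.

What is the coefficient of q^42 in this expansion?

d|42:{42,21,14,7,6,3,2,1}  Σf=1+1+1+1+1+1+1+1=8

a_42 = 8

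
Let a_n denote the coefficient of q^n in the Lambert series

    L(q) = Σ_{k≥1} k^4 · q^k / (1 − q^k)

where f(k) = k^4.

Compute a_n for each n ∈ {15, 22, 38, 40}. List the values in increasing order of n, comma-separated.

q^15  k|15↦f(k): 1:1 3:81 5:625 15:50625  a_15=51332
[q^22] f(1)=1,f(2)=16,f(11)=14641,f(22)=234256 ⇒ 248914
[q^38] f(1)=1,f(2)=16,f(19)=130321,f(38)=2085136 ⇒ 2215474
q^40  k|40↦f(k): 40:2560000 20:160000 10:10000 8:4096 5:625 4:256 2:16 1:1  a_40=2734994

51332, 248914, 2215474, 2734994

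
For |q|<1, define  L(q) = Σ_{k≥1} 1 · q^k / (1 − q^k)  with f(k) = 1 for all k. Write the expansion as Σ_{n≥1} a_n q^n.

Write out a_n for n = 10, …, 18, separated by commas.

4, 2, 6, 2, 4, 4, 5, 2, 6

d|10:{1,2,5,10}  Σf=1+1+1+1=4
q^11  k|11↦f(k): 1:1 11:1  a_11=2
n=12: 1·12 2·6 3·4 4·3 6·2 12·1  f→[1+1+1+1+1+1]=6
q^13  k|13↦f(k): 13:1 1:1  a_13=2
n=14: 1·14 2·7 7·2 14·1  f→[1+1+1+1]=4
d|15:{15,5,3,1}  Σf=1+1+1+1=4
q^16  k|16↦f(k): 16:1 8:1 4:1 2:1 1:1  a_16=5
d|17:{1,17}  Σf=1+1=2
d|18:{1,2,3,6,9,18}  Σf=1+1+1+1+1+1=6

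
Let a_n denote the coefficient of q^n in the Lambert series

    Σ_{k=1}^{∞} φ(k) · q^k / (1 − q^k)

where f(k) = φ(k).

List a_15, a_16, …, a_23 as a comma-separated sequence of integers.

q^15  k|15↦φ(k): 15:8 5:4 3:2 1:1  a_15=15
[q^16] φ(1)=1,φ(2)=1,φ(4)=2,φ(8)=4,φ(16)=8 ⇒ 16
q^17  k|17↦φ(k): 17:16 1:1  a_17=17
[q^18] φ(1)=1,φ(2)=1,φ(3)=2,φ(6)=2,φ(9)=6,φ(18)=6 ⇒ 18
[q^19] φ(1)=1,φ(19)=18 ⇒ 19
[q^20] φ(20)=8,φ(10)=4,φ(5)=4,φ(4)=2,φ(2)=1,φ(1)=1 ⇒ 20
d|21:{1,3,7,21}  Σφ=1+2+6+12=21
[q^22] φ(22)=10,φ(11)=10,φ(2)=1,φ(1)=1 ⇒ 22
q^23  k|23↦φ(k): 23:22 1:1  a_23=23

15, 16, 17, 18, 19, 20, 21, 22, 23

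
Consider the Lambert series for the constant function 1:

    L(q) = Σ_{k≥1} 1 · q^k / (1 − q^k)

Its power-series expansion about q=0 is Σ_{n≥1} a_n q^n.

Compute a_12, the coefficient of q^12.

a_12 = 6

q^12  k|12↦f(k): 1:1 2:1 3:1 4:1 6:1 12:1  a_12=6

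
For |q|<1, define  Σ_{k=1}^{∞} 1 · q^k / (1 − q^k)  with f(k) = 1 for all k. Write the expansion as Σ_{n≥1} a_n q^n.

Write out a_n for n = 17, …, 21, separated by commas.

d|17:{1,17}  Σf=1+1=2
n=18: 1·18 2·9 3·6 6·3 9·2 18·1  f→[1+1+1+1+1+1]=6
[q^19] f(1)=1,f(19)=1 ⇒ 2
[q^20] f(20)=1,f(10)=1,f(5)=1,f(4)=1,f(2)=1,f(1)=1 ⇒ 6
q^21  k|21↦f(k): 1:1 3:1 7:1 21:1  a_21=4

2, 6, 2, 6, 4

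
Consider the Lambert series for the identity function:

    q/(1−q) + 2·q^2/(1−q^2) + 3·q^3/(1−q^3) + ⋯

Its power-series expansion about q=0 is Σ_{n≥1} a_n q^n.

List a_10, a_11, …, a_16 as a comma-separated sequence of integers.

[q^10] f(1)=1,f(2)=2,f(5)=5,f(10)=10 ⇒ 18
n=11: 1·11 11·1  f→[1+11]=12
n=12: 12·1 6·2 4·3 3·4 2·6 1·12  f→[12+6+4+3+2+1]=28
q^13  k|13↦f(k): 1:1 13:13  a_13=14
d|14:{14,7,2,1}  Σf=14+7+2+1=24
[q^15] f(15)=15,f(5)=5,f(3)=3,f(1)=1 ⇒ 24
q^16  k|16↦f(k): 1:1 2:2 4:4 8:8 16:16  a_16=31

18, 12, 28, 14, 24, 24, 31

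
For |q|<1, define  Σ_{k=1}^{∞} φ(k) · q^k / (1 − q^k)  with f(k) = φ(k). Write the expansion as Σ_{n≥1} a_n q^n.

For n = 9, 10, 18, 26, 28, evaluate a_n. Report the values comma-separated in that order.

n=9: 9·1 3·3 1·9  φ→[6+2+1]=9
q^10  k|10↦φ(k): 1:1 2:1 5:4 10:4  a_10=10
q^18  k|18↦φ(k): 18:6 9:6 6:2 3:2 2:1 1:1  a_18=18
n=26: 1·26 2·13 13·2 26·1  φ→[1+1+12+12]=26
n=28: 1·28 2·14 4·7 7·4 14·2 28·1  φ→[1+1+2+6+6+12]=28

9, 10, 18, 26, 28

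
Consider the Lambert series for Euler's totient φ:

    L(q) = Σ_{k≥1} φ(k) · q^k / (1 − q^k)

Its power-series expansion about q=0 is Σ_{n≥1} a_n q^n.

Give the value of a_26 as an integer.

n=26: 1·26 2·13 13·2 26·1  φ→[1+1+12+12]=26

a_26 = 26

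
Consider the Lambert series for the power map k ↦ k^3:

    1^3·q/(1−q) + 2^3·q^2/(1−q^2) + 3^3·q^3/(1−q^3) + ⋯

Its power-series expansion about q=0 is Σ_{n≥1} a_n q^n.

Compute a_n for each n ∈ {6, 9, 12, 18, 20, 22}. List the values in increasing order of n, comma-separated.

n=6: 6·1 3·2 2·3 1·6  f→[216+27+8+1]=252
d|9:{9,3,1}  Σf=729+27+1=757
d|12:{1,2,3,4,6,12}  Σf=1+8+27+64+216+1728=2044
[q^18] f(1)=1,f(2)=8,f(3)=27,f(6)=216,f(9)=729,f(18)=5832 ⇒ 6813
q^20  k|20↦f(k): 1:1 2:8 4:64 5:125 10:1000 20:8000  a_20=9198
d|22:{22,11,2,1}  Σf=10648+1331+8+1=11988

252, 757, 2044, 6813, 9198, 11988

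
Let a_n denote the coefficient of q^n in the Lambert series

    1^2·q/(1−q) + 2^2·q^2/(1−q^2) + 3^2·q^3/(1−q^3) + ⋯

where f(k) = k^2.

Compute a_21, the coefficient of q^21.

a_21 = 500

q^21  k|21↦f(k): 1:1 3:9 7:49 21:441  a_21=500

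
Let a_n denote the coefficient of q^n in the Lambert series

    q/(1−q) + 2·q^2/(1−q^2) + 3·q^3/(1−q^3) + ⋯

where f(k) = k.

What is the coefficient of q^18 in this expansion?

q^18  k|18↦f(k): 1:1 2:2 3:3 6:6 9:9 18:18  a_18=39

a_18 = 39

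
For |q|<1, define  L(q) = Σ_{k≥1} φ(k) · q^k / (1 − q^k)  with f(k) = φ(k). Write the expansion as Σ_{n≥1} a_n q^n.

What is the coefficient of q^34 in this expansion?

n=34: 34·1 17·2 2·17 1·34  φ→[16+16+1+1]=34

a_34 = 34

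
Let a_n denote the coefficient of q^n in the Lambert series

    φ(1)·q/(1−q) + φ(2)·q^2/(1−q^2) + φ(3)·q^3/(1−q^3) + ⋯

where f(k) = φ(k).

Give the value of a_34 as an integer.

[q^34] φ(1)=1,φ(2)=1,φ(17)=16,φ(34)=16 ⇒ 34

a_34 = 34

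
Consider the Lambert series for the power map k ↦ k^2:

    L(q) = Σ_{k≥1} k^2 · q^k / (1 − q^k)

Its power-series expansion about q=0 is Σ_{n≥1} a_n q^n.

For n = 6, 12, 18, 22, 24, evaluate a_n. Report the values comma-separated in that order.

d|6:{1,2,3,6}  Σf=1+4+9+36=50
[q^12] f(12)=144,f(6)=36,f(4)=16,f(3)=9,f(2)=4,f(1)=1 ⇒ 210
q^18  k|18↦f(k): 1:1 2:4 3:9 6:36 9:81 18:324  a_18=455
d|22:{22,11,2,1}  Σf=484+121+4+1=610
d|24:{1,2,3,4,6,8,12,24}  Σf=1+4+9+16+36+64+144+576=850

50, 210, 455, 610, 850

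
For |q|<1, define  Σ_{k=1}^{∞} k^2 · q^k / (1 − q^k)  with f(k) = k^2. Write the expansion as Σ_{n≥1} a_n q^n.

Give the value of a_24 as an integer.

n=24: 24·1 12·2 8·3 6·4 4·6 3·8 2·12 1·24  f→[576+144+64+36+16+9+4+1]=850

a_24 = 850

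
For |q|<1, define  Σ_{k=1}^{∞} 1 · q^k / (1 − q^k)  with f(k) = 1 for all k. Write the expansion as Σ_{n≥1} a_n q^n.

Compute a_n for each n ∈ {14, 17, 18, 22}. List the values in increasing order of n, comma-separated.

d|14:{14,7,2,1}  Σf=1+1+1+1=4
q^17  k|17↦f(k): 1:1 17:1  a_17=2
n=18: 1·18 2·9 3·6 6·3 9·2 18·1  f→[1+1+1+1+1+1]=6
q^22  k|22↦f(k): 22:1 11:1 2:1 1:1  a_22=4

4, 2, 6, 4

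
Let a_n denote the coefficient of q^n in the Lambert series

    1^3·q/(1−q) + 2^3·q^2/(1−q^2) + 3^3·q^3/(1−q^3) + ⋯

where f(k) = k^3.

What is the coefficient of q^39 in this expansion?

a_39 = 61544

[q^39] f(1)=1,f(3)=27,f(13)=2197,f(39)=59319 ⇒ 61544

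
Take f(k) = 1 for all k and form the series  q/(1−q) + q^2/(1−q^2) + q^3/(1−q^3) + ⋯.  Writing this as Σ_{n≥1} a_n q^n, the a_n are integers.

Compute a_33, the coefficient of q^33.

n=33: 1·33 3·11 11·3 33·1  f→[1+1+1+1]=4

a_33 = 4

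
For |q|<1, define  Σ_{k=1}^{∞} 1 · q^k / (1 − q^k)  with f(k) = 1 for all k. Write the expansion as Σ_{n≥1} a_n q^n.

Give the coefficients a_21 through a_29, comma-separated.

n=21: 21·1 7·3 3·7 1·21  f→[1+1+1+1]=4
n=22: 1·22 2·11 11·2 22·1  f→[1+1+1+1]=4
n=23: 1·23 23·1  f→[1+1]=2
[q^24] f(24)=1,f(12)=1,f(8)=1,f(6)=1,f(4)=1,f(3)=1,f(2)=1,f(1)=1 ⇒ 8
[q^25] f(25)=1,f(5)=1,f(1)=1 ⇒ 3
n=26: 1·26 2·13 13·2 26·1  f→[1+1+1+1]=4
d|27:{27,9,3,1}  Σf=1+1+1+1=4
d|28:{1,2,4,7,14,28}  Σf=1+1+1+1+1+1=6
d|29:{1,29}  Σf=1+1=2

4, 4, 2, 8, 3, 4, 4, 6, 2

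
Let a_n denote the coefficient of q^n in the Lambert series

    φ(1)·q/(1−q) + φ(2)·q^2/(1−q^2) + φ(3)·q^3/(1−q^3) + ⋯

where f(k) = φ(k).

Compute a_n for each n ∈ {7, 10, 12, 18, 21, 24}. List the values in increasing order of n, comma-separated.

[q^7] φ(7)=6,φ(1)=1 ⇒ 7
d|10:{1,2,5,10}  Σφ=1+1+4+4=10
d|12:{1,2,3,4,6,12}  Σφ=1+1+2+2+2+4=12
[q^18] φ(18)=6,φ(9)=6,φ(6)=2,φ(3)=2,φ(2)=1,φ(1)=1 ⇒ 18
n=21: 21·1 7·3 3·7 1·21  φ→[12+6+2+1]=21
q^24  k|24↦φ(k): 1:1 2:1 3:2 4:2 6:2 8:4 12:4 24:8  a_24=24

7, 10, 12, 18, 21, 24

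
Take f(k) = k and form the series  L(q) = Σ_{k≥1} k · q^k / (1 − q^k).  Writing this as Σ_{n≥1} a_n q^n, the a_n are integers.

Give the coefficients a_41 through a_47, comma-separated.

42, 96, 44, 84, 78, 72, 48

q^41  k|41↦f(k): 41:41 1:1  a_41=42
n=42: 1·42 2·21 3·14 6·7 7·6 14·3 21·2 42·1  f→[1+2+3+6+7+14+21+42]=96
q^43  k|43↦f(k): 43:43 1:1  a_43=44
[q^44] f(44)=44,f(22)=22,f(11)=11,f(4)=4,f(2)=2,f(1)=1 ⇒ 84
d|45:{1,3,5,9,15,45}  Σf=1+3+5+9+15+45=78
d|46:{46,23,2,1}  Σf=46+23+2+1=72
q^47  k|47↦f(k): 47:47 1:1  a_47=48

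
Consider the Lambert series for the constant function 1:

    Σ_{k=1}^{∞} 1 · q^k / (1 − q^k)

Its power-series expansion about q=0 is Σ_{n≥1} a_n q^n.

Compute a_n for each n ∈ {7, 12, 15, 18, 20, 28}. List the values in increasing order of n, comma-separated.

2, 6, 4, 6, 6, 6

q^7  k|7↦f(k): 1:1 7:1  a_7=2
d|12:{12,6,4,3,2,1}  Σf=1+1+1+1+1+1=6
d|15:{15,5,3,1}  Σf=1+1+1+1=4
d|18:{18,9,6,3,2,1}  Σf=1+1+1+1+1+1=6
d|20:{20,10,5,4,2,1}  Σf=1+1+1+1+1+1=6
n=28: 1·28 2·14 4·7 7·4 14·2 28·1  f→[1+1+1+1+1+1]=6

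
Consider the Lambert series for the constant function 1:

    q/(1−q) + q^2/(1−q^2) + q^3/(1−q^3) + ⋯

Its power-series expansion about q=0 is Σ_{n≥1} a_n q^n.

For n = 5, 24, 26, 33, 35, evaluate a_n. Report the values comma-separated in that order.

2, 8, 4, 4, 4

d|5:{1,5}  Σf=1+1=2
n=24: 1·24 2·12 3·8 4·6 6·4 8·3 12·2 24·1  f→[1+1+1+1+1+1+1+1]=8
n=26: 26·1 13·2 2·13 1·26  f→[1+1+1+1]=4
[q^33] f(1)=1,f(3)=1,f(11)=1,f(33)=1 ⇒ 4
d|35:{35,7,5,1}  Σf=1+1+1+1=4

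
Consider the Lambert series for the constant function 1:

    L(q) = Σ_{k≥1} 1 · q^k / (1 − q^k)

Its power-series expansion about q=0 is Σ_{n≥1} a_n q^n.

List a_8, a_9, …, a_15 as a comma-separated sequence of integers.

[q^8] f(1)=1,f(2)=1,f(4)=1,f(8)=1 ⇒ 4
n=9: 9·1 3·3 1·9  f→[1+1+1]=3
q^10  k|10↦f(k): 10:1 5:1 2:1 1:1  a_10=4
[q^11] f(1)=1,f(11)=1 ⇒ 2
[q^12] f(12)=1,f(6)=1,f(4)=1,f(3)=1,f(2)=1,f(1)=1 ⇒ 6
[q^13] f(13)=1,f(1)=1 ⇒ 2
q^14  k|14↦f(k): 1:1 2:1 7:1 14:1  a_14=4
n=15: 15·1 5·3 3·5 1·15  f→[1+1+1+1]=4

4, 3, 4, 2, 6, 2, 4, 4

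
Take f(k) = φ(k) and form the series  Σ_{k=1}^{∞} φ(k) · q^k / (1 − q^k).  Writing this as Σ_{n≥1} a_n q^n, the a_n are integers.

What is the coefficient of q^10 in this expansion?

n=10: 1·10 2·5 5·2 10·1  φ→[1+1+4+4]=10

a_10 = 10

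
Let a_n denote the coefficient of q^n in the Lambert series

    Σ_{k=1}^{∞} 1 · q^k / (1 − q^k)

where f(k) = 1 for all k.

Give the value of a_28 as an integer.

n=28: 1·28 2·14 4·7 7·4 14·2 28·1  f→[1+1+1+1+1+1]=6

a_28 = 6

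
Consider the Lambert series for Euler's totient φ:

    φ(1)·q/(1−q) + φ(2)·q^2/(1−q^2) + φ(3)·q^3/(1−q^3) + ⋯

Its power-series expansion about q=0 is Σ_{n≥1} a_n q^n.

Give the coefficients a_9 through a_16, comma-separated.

[q^9] φ(9)=6,φ(3)=2,φ(1)=1 ⇒ 9
d|10:{10,5,2,1}  Σφ=4+4+1+1=10
n=11: 1·11 11·1  φ→[1+10]=11
n=12: 12·1 6·2 4·3 3·4 2·6 1·12  φ→[4+2+2+2+1+1]=12
n=13: 1·13 13·1  φ→[1+12]=13
n=14: 1·14 2·7 7·2 14·1  φ→[1+1+6+6]=14
q^15  k|15↦φ(k): 1:1 3:2 5:4 15:8  a_15=15
q^16  k|16↦φ(k): 1:1 2:1 4:2 8:4 16:8  a_16=16

9, 10, 11, 12, 13, 14, 15, 16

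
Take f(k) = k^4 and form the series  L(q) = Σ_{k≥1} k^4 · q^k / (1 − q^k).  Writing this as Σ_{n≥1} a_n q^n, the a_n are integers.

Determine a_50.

a_50 = 6651267

n=50: 1·50 2·25 5·10 10·5 25·2 50·1  f→[1+16+625+10000+390625+6250000]=6651267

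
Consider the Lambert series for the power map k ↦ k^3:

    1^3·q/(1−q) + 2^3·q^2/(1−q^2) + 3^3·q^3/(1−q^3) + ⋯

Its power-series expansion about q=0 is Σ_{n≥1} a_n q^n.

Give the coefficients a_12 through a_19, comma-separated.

2044, 2198, 3096, 3528, 4681, 4914, 6813, 6860

d|12:{12,6,4,3,2,1}  Σf=1728+216+64+27+8+1=2044
n=13: 1·13 13·1  f→[1+2197]=2198
[q^14] f(1)=1,f(2)=8,f(7)=343,f(14)=2744 ⇒ 3096
[q^15] f(1)=1,f(3)=27,f(5)=125,f(15)=3375 ⇒ 3528
[q^16] f(1)=1,f(2)=8,f(4)=64,f(8)=512,f(16)=4096 ⇒ 4681
q^17  k|17↦f(k): 1:1 17:4913  a_17=4914
d|18:{1,2,3,6,9,18}  Σf=1+8+27+216+729+5832=6813
d|19:{19,1}  Σf=6859+1=6860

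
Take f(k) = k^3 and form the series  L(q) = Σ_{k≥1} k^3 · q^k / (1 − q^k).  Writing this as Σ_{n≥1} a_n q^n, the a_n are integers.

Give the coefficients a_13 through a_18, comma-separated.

q^13  k|13↦f(k): 13:2197 1:1  a_13=2198
n=14: 1·14 2·7 7·2 14·1  f→[1+8+343+2744]=3096
d|15:{15,5,3,1}  Σf=3375+125+27+1=3528
d|16:{16,8,4,2,1}  Σf=4096+512+64+8+1=4681
[q^17] f(17)=4913,f(1)=1 ⇒ 4914
n=18: 18·1 9·2 6·3 3·6 2·9 1·18  f→[5832+729+216+27+8+1]=6813

2198, 3096, 3528, 4681, 4914, 6813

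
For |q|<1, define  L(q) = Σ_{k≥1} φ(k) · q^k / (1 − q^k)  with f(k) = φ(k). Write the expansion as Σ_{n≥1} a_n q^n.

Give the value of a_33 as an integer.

n=33: 1·33 3·11 11·3 33·1  φ→[1+2+10+20]=33

a_33 = 33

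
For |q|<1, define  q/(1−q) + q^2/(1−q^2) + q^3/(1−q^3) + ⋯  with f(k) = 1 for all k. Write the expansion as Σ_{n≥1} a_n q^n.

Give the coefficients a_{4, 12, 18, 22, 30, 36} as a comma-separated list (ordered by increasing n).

[q^4] f(4)=1,f(2)=1,f(1)=1 ⇒ 3
[q^12] f(12)=1,f(6)=1,f(4)=1,f(3)=1,f(2)=1,f(1)=1 ⇒ 6
d|18:{1,2,3,6,9,18}  Σf=1+1+1+1+1+1=6
q^22  k|22↦f(k): 1:1 2:1 11:1 22:1  a_22=4
n=30: 30·1 15·2 10·3 6·5 5·6 3·10 2·15 1·30  f→[1+1+1+1+1+1+1+1]=8
q^36  k|36↦f(k): 36:1 18:1 12:1 9:1 6:1 4:1 3:1 2:1 1:1  a_36=9

3, 6, 6, 4, 8, 9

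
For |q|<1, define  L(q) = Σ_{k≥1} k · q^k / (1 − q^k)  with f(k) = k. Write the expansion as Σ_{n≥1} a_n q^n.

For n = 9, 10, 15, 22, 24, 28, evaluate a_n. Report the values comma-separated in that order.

n=9: 1·9 3·3 9·1  f→[1+3+9]=13
n=10: 1·10 2·5 5·2 10·1  f→[1+2+5+10]=18
[q^15] f(1)=1,f(3)=3,f(5)=5,f(15)=15 ⇒ 24
[q^22] f(1)=1,f(2)=2,f(11)=11,f(22)=22 ⇒ 36
d|24:{1,2,3,4,6,8,12,24}  Σf=1+2+3+4+6+8+12+24=60
q^28  k|28↦f(k): 28:28 14:14 7:7 4:4 2:2 1:1  a_28=56

13, 18, 24, 36, 60, 56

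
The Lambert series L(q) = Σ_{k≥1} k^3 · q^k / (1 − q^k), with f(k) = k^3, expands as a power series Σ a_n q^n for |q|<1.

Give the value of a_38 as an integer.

d|38:{38,19,2,1}  Σf=54872+6859+8+1=61740

a_38 = 61740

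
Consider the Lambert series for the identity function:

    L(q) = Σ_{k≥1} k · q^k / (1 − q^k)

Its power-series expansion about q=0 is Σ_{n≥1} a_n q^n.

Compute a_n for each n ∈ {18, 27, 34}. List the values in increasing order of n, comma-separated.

n=18: 1·18 2·9 3·6 6·3 9·2 18·1  f→[1+2+3+6+9+18]=39
q^27  k|27↦f(k): 1:1 3:3 9:9 27:27  a_27=40
[q^34] f(34)=34,f(17)=17,f(2)=2,f(1)=1 ⇒ 54

39, 40, 54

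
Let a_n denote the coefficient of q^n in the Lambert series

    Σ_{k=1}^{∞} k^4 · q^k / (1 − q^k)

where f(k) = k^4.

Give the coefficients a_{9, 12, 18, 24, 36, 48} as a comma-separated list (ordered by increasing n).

6643, 22386, 112931, 358258, 1813539, 5732210

n=9: 1·9 3·3 9·1  f→[1+81+6561]=6643
d|12:{12,6,4,3,2,1}  Σf=20736+1296+256+81+16+1=22386
d|18:{18,9,6,3,2,1}  Σf=104976+6561+1296+81+16+1=112931
[q^24] f(24)=331776,f(12)=20736,f(8)=4096,f(6)=1296,f(4)=256,f(3)=81,f(2)=16,f(1)=1 ⇒ 358258
q^36  k|36↦f(k): 36:1679616 18:104976 12:20736 9:6561 6:1296 4:256 3:81 2:16 1:1  a_36=1813539
[q^48] f(1)=1,f(2)=16,f(3)=81,f(4)=256,f(6)=1296,f(8)=4096,f(12)=20736,f(16)=65536,f(24)=331776,f(48)=5308416 ⇒ 5732210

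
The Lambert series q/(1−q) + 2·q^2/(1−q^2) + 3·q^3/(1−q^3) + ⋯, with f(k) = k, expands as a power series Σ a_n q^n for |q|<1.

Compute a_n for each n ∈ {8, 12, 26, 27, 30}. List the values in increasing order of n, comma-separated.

d|8:{8,4,2,1}  Σf=8+4+2+1=15
d|12:{1,2,3,4,6,12}  Σf=1+2+3+4+6+12=28
q^26  k|26↦f(k): 26:26 13:13 2:2 1:1  a_26=42
[q^27] f(27)=27,f(9)=9,f(3)=3,f(1)=1 ⇒ 40
[q^30] f(1)=1,f(2)=2,f(3)=3,f(5)=5,f(6)=6,f(10)=10,f(15)=15,f(30)=30 ⇒ 72

15, 28, 42, 40, 72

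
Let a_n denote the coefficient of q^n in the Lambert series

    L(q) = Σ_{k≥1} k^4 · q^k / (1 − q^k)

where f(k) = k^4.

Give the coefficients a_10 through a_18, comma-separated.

d|10:{1,2,5,10}  Σf=1+16+625+10000=10642
q^11  k|11↦f(k): 11:14641 1:1  a_11=14642
q^12  k|12↦f(k): 12:20736 6:1296 4:256 3:81 2:16 1:1  a_12=22386
[q^13] f(1)=1,f(13)=28561 ⇒ 28562
q^14  k|14↦f(k): 14:38416 7:2401 2:16 1:1  a_14=40834
d|15:{1,3,5,15}  Σf=1+81+625+50625=51332
n=16: 16·1 8·2 4·4 2·8 1·16  f→[65536+4096+256+16+1]=69905
[q^17] f(17)=83521,f(1)=1 ⇒ 83522
n=18: 1·18 2·9 3·6 6·3 9·2 18·1  f→[1+16+81+1296+6561+104976]=112931

10642, 14642, 22386, 28562, 40834, 51332, 69905, 83522, 112931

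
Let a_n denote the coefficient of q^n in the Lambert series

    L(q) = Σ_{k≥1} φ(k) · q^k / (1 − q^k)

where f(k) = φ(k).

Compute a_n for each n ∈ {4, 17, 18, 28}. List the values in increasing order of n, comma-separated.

n=4: 4·1 2·2 1·4  φ→[2+1+1]=4
[q^17] φ(17)=16,φ(1)=1 ⇒ 17
d|18:{18,9,6,3,2,1}  Σφ=6+6+2+2+1+1=18
n=28: 28·1 14·2 7·4 4·7 2·14 1·28  φ→[12+6+6+2+1+1]=28

4, 17, 18, 28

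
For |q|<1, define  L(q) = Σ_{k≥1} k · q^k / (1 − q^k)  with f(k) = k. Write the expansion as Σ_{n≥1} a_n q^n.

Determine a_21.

a_21 = 32

[q^21] f(1)=1,f(3)=3,f(7)=7,f(21)=21 ⇒ 32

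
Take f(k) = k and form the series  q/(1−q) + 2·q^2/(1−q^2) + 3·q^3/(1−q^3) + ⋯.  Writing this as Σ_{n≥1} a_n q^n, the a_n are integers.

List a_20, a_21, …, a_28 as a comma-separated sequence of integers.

42, 32, 36, 24, 60, 31, 42, 40, 56

[q^20] f(20)=20,f(10)=10,f(5)=5,f(4)=4,f(2)=2,f(1)=1 ⇒ 42
n=21: 21·1 7·3 3·7 1·21  f→[21+7+3+1]=32
[q^22] f(1)=1,f(2)=2,f(11)=11,f(22)=22 ⇒ 36
[q^23] f(23)=23,f(1)=1 ⇒ 24
d|24:{24,12,8,6,4,3,2,1}  Σf=24+12+8+6+4+3+2+1=60
d|25:{25,5,1}  Σf=25+5+1=31
d|26:{1,2,13,26}  Σf=1+2+13+26=42
q^27  k|27↦f(k): 1:1 3:3 9:9 27:27  a_27=40
q^28  k|28↦f(k): 1:1 2:2 4:4 7:7 14:14 28:28  a_28=56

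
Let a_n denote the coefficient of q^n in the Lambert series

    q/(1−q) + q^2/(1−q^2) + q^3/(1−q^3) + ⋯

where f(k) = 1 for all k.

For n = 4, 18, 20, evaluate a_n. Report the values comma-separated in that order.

3, 6, 6

[q^4] f(4)=1,f(2)=1,f(1)=1 ⇒ 3
q^18  k|18↦f(k): 1:1 2:1 3:1 6:1 9:1 18:1  a_18=6
d|20:{20,10,5,4,2,1}  Σf=1+1+1+1+1+1=6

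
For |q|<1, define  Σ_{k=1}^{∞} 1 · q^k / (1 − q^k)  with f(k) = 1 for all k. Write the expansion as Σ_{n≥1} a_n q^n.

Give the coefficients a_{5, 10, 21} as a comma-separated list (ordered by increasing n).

n=5: 1·5 5·1  f→[1+1]=2
n=10: 10·1 5·2 2·5 1·10  f→[1+1+1+1]=4
[q^21] f(1)=1,f(3)=1,f(7)=1,f(21)=1 ⇒ 4

2, 4, 4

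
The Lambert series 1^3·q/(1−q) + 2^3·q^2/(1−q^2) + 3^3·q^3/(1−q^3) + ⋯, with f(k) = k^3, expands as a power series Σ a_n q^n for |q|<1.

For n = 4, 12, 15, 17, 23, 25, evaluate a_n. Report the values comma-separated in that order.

73, 2044, 3528, 4914, 12168, 15751

n=4: 1·4 2·2 4·1  f→[1+8+64]=73
d|12:{12,6,4,3,2,1}  Σf=1728+216+64+27+8+1=2044
[q^15] f(15)=3375,f(5)=125,f(3)=27,f(1)=1 ⇒ 3528
d|17:{17,1}  Σf=4913+1=4914
q^23  k|23↦f(k): 1:1 23:12167  a_23=12168
q^25  k|25↦f(k): 25:15625 5:125 1:1  a_25=15751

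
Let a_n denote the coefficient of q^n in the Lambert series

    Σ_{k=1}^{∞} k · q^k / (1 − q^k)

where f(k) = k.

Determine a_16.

n=16: 1·16 2·8 4·4 8·2 16·1  f→[1+2+4+8+16]=31

a_16 = 31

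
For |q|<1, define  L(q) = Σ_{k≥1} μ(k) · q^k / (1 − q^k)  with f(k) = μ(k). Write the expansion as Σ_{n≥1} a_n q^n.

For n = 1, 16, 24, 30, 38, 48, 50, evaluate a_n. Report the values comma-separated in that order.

q^1  k|1↦μ(k): 1:1  a_1=1
d|16:{16,8,4,2,1}  Σμ=0+0+0+(-1)+1=0
d|24:{24,12,8,6,4,3,2,1}  Σμ=0+0+0+1+0+(-1)+(-1)+1=0
d|30:{30,15,10,6,5,3,2,1}  Σμ=(-1)+1+1+1+(-1)+(-1)+(-1)+1=0
[q^38] μ(38)=1,μ(19)=-1,μ(2)=-1,μ(1)=1 ⇒ 0
d|48:{48,24,16,12,8,6,4,3,2,1}  Σμ=0+0+0+0+0+1+0+(-1)+(-1)+1=0
d|50:{1,2,5,10,25,50}  Σμ=1+(-1)+(-1)+1+0+0=0

1, 0, 0, 0, 0, 0, 0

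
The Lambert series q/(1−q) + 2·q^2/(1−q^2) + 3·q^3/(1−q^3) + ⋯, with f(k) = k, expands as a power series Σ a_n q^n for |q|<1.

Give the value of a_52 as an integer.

[q^52] f(52)=52,f(26)=26,f(13)=13,f(4)=4,f(2)=2,f(1)=1 ⇒ 98

a_52 = 98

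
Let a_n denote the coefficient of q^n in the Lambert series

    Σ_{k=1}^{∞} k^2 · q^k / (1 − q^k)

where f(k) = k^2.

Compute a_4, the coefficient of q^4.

a_4 = 21

q^4  k|4↦f(k): 1:1 2:4 4:16  a_4=21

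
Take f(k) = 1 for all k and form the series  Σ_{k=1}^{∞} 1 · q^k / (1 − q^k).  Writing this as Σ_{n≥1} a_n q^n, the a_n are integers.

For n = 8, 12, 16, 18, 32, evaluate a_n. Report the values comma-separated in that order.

4, 6, 5, 6, 6

[q^8] f(8)=1,f(4)=1,f(2)=1,f(1)=1 ⇒ 4
[q^12] f(12)=1,f(6)=1,f(4)=1,f(3)=1,f(2)=1,f(1)=1 ⇒ 6
[q^16] f(16)=1,f(8)=1,f(4)=1,f(2)=1,f(1)=1 ⇒ 5
n=18: 1·18 2·9 3·6 6·3 9·2 18·1  f→[1+1+1+1+1+1]=6
[q^32] f(32)=1,f(16)=1,f(8)=1,f(4)=1,f(2)=1,f(1)=1 ⇒ 6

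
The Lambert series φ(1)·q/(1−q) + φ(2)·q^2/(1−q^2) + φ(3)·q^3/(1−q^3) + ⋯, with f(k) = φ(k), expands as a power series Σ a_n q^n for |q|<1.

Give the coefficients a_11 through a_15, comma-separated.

d|11:{1,11}  Σφ=1+10=11
n=12: 1·12 2·6 3·4 4·3 6·2 12·1  φ→[1+1+2+2+2+4]=12
d|13:{13,1}  Σφ=12+1=13
n=14: 14·1 7·2 2·7 1·14  φ→[6+6+1+1]=14
n=15: 1·15 3·5 5·3 15·1  φ→[1+2+4+8]=15

11, 12, 13, 14, 15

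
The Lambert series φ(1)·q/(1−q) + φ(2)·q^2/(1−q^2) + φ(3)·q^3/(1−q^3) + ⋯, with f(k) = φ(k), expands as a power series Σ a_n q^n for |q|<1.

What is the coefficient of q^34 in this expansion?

n=34: 34·1 17·2 2·17 1·34  φ→[16+16+1+1]=34

a_34 = 34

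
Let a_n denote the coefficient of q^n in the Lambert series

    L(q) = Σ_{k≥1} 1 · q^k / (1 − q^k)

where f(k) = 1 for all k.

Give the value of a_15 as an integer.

a_15 = 4

[q^15] f(1)=1,f(3)=1,f(5)=1,f(15)=1 ⇒ 4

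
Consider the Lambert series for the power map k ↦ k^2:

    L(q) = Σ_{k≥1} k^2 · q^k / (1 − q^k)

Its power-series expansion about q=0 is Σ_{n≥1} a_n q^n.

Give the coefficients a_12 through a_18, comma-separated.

q^12  k|12↦f(k): 12:144 6:36 4:16 3:9 2:4 1:1  a_12=210
n=13: 1·13 13·1  f→[1+169]=170
n=14: 1·14 2·7 7·2 14·1  f→[1+4+49+196]=250
q^15  k|15↦f(k): 1:1 3:9 5:25 15:225  a_15=260
[q^16] f(16)=256,f(8)=64,f(4)=16,f(2)=4,f(1)=1 ⇒ 341
d|17:{1,17}  Σf=1+289=290
q^18  k|18↦f(k): 1:1 2:4 3:9 6:36 9:81 18:324  a_18=455

210, 170, 250, 260, 341, 290, 455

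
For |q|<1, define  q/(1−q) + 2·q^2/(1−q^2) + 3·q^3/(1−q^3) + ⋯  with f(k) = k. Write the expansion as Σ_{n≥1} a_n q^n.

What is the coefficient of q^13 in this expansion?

a_13 = 14

n=13: 13·1 1·13  f→[13+1]=14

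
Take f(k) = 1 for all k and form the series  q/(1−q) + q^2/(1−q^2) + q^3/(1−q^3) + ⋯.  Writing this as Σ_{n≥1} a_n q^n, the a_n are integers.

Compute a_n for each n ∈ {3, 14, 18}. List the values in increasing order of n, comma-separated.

n=3: 3·1 1·3  f→[1+1]=2
[q^14] f(14)=1,f(7)=1,f(2)=1,f(1)=1 ⇒ 4
d|18:{1,2,3,6,9,18}  Σf=1+1+1+1+1+1=6

2, 4, 6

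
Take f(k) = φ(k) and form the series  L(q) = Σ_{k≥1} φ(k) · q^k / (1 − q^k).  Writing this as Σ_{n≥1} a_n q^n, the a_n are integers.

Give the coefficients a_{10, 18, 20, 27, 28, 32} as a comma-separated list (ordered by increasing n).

d|10:{10,5,2,1}  Σφ=4+4+1+1=10
d|18:{1,2,3,6,9,18}  Σφ=1+1+2+2+6+6=18
n=20: 20·1 10·2 5·4 4·5 2·10 1·20  φ→[8+4+4+2+1+1]=20
[q^27] φ(1)=1,φ(3)=2,φ(9)=6,φ(27)=18 ⇒ 27
[q^28] φ(1)=1,φ(2)=1,φ(4)=2,φ(7)=6,φ(14)=6,φ(28)=12 ⇒ 28
[q^32] φ(32)=16,φ(16)=8,φ(8)=4,φ(4)=2,φ(2)=1,φ(1)=1 ⇒ 32

10, 18, 20, 27, 28, 32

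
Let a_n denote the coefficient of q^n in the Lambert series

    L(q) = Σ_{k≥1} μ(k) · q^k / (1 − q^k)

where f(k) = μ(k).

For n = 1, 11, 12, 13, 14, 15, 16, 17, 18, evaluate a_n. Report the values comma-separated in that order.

1, 0, 0, 0, 0, 0, 0, 0, 0

d|1:{1}  Σμ=1=1
d|11:{11,1}  Σμ=(-1)+1=0
n=12: 12·1 6·2 4·3 3·4 2·6 1·12  μ→[0+1+0+(-1)+(-1)+1]=0
n=13: 13·1 1·13  μ→[(-1)+1]=0
n=14: 14·1 7·2 2·7 1·14  μ→[1+(-1)+(-1)+1]=0
q^15  k|15↦μ(k): 15:1 5:-1 3:-1 1:1  a_15=0
d|16:{16,8,4,2,1}  Σμ=0+0+0+(-1)+1=0
[q^17] μ(1)=1,μ(17)=-1 ⇒ 0
d|18:{18,9,6,3,2,1}  Σμ=0+0+1+(-1)+(-1)+1=0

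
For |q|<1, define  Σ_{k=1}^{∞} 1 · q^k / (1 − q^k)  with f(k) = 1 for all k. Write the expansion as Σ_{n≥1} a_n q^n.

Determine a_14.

a_14 = 4

q^14  k|14↦f(k): 1:1 2:1 7:1 14:1  a_14=4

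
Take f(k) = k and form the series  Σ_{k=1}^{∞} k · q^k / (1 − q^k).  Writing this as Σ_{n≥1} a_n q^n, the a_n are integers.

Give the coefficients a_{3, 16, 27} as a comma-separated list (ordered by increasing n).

4, 31, 40

[q^3] f(3)=3,f(1)=1 ⇒ 4
d|16:{16,8,4,2,1}  Σf=16+8+4+2+1=31
q^27  k|27↦f(k): 1:1 3:3 9:9 27:27  a_27=40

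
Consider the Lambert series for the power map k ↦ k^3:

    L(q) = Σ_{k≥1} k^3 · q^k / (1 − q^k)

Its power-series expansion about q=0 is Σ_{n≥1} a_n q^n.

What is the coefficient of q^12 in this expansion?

d|12:{1,2,3,4,6,12}  Σf=1+8+27+64+216+1728=2044

a_12 = 2044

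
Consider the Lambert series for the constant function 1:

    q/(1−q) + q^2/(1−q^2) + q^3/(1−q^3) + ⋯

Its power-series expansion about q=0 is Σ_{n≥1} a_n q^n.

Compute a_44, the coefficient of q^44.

d|44:{44,22,11,4,2,1}  Σf=1+1+1+1+1+1=6

a_44 = 6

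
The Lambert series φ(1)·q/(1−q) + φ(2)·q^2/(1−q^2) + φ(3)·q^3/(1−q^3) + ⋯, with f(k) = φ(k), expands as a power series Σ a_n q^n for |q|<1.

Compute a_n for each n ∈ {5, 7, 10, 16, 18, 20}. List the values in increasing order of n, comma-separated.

d|5:{1,5}  Σφ=1+4=5
n=7: 7·1 1·7  φ→[6+1]=7
q^10  k|10↦φ(k): 10:4 5:4 2:1 1:1  a_10=10
q^16  k|16↦φ(k): 16:8 8:4 4:2 2:1 1:1  a_16=16
n=18: 1·18 2·9 3·6 6·3 9·2 18·1  φ→[1+1+2+2+6+6]=18
[q^20] φ(20)=8,φ(10)=4,φ(5)=4,φ(4)=2,φ(2)=1,φ(1)=1 ⇒ 20

5, 7, 10, 16, 18, 20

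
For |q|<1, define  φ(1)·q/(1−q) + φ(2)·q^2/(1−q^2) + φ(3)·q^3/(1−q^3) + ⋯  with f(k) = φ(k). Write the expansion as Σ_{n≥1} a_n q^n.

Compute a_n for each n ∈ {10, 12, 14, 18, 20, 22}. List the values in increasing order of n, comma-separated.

q^10  k|10↦φ(k): 10:4 5:4 2:1 1:1  a_10=10
n=12: 12·1 6·2 4·3 3·4 2·6 1·12  φ→[4+2+2+2+1+1]=12
[q^14] φ(14)=6,φ(7)=6,φ(2)=1,φ(1)=1 ⇒ 14
n=18: 1·18 2·9 3·6 6·3 9·2 18·1  φ→[1+1+2+2+6+6]=18
n=20: 1·20 2·10 4·5 5·4 10·2 20·1  φ→[1+1+2+4+4+8]=20
n=22: 22·1 11·2 2·11 1·22  φ→[10+10+1+1]=22

10, 12, 14, 18, 20, 22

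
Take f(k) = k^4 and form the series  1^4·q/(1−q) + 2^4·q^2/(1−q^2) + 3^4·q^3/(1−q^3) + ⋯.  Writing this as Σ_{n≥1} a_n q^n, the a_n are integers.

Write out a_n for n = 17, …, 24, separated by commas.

83522, 112931, 130322, 170898, 196964, 248914, 279842, 358258

n=17: 17·1 1·17  f→[83521+1]=83522
[q^18] f(1)=1,f(2)=16,f(3)=81,f(6)=1296,f(9)=6561,f(18)=104976 ⇒ 112931
n=19: 1·19 19·1  f→[1+130321]=130322
d|20:{20,10,5,4,2,1}  Σf=160000+10000+625+256+16+1=170898
d|21:{21,7,3,1}  Σf=194481+2401+81+1=196964
n=22: 22·1 11·2 2·11 1·22  f→[234256+14641+16+1]=248914
d|23:{1,23}  Σf=1+279841=279842
[q^24] f(24)=331776,f(12)=20736,f(8)=4096,f(6)=1296,f(4)=256,f(3)=81,f(2)=16,f(1)=1 ⇒ 358258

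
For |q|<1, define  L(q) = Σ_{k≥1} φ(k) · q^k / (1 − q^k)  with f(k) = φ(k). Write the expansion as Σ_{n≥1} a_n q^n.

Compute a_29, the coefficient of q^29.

[q^29] φ(29)=28,φ(1)=1 ⇒ 29

a_29 = 29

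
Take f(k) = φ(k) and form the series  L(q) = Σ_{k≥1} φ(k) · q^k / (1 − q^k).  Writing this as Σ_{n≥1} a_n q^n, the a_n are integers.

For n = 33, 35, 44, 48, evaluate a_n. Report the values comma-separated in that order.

n=33: 33·1 11·3 3·11 1·33  φ→[20+10+2+1]=33
q^35  k|35↦φ(k): 35:24 7:6 5:4 1:1  a_35=35
[q^44] φ(1)=1,φ(2)=1,φ(4)=2,φ(11)=10,φ(22)=10,φ(44)=20 ⇒ 44
n=48: 1·48 2·24 3·16 4·12 6·8 8·6 12·4 16·3 24·2 48·1  φ→[1+1+2+2+2+4+4+8+8+16]=48

33, 35, 44, 48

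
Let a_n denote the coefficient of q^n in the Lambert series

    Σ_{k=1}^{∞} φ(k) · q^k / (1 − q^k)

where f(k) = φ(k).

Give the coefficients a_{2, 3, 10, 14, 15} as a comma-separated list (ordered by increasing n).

d|2:{2,1}  Σφ=1+1=2
[q^3] φ(1)=1,φ(3)=2 ⇒ 3
q^10  k|10↦φ(k): 10:4 5:4 2:1 1:1  a_10=10
d|14:{14,7,2,1}  Σφ=6+6+1+1=14
q^15  k|15↦φ(k): 1:1 3:2 5:4 15:8  a_15=15

2, 3, 10, 14, 15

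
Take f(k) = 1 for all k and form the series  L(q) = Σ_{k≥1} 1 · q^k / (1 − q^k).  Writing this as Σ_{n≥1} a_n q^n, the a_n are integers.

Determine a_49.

n=49: 1·49 7·7 49·1  f→[1+1+1]=3

a_49 = 3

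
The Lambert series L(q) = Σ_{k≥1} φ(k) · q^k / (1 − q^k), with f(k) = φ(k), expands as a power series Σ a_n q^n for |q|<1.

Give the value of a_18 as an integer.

d|18:{1,2,3,6,9,18}  Σφ=1+1+2+2+6+6=18

a_18 = 18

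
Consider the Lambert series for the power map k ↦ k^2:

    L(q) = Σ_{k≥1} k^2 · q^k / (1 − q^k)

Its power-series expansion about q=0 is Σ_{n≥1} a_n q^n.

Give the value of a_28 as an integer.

[q^28] f(28)=784,f(14)=196,f(7)=49,f(4)=16,f(2)=4,f(1)=1 ⇒ 1050

a_28 = 1050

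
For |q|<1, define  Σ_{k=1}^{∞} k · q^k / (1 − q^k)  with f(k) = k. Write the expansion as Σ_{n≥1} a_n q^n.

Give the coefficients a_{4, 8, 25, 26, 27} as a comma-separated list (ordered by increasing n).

n=4: 4·1 2·2 1·4  f→[4+2+1]=7
d|8:{8,4,2,1}  Σf=8+4+2+1=15
[q^25] f(1)=1,f(5)=5,f(25)=25 ⇒ 31
d|26:{1,2,13,26}  Σf=1+2+13+26=42
q^27  k|27↦f(k): 1:1 3:3 9:9 27:27  a_27=40

7, 15, 31, 42, 40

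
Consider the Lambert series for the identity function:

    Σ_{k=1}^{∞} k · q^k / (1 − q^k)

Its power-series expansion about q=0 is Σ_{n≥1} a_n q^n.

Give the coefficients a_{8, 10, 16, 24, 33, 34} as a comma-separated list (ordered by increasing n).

q^8  k|8↦f(k): 1:1 2:2 4:4 8:8  a_8=15
q^10  k|10↦f(k): 1:1 2:2 5:5 10:10  a_10=18
d|16:{16,8,4,2,1}  Σf=16+8+4+2+1=31
d|24:{24,12,8,6,4,3,2,1}  Σf=24+12+8+6+4+3+2+1=60
[q^33] f(33)=33,f(11)=11,f(3)=3,f(1)=1 ⇒ 48
d|34:{34,17,2,1}  Σf=34+17+2+1=54

15, 18, 31, 60, 48, 54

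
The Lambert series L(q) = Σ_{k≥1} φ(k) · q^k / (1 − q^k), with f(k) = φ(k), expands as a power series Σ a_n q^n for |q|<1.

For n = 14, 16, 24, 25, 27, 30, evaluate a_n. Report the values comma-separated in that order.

q^14  k|14↦φ(k): 14:6 7:6 2:1 1:1  a_14=14
q^16  k|16↦φ(k): 16:8 8:4 4:2 2:1 1:1  a_16=16
d|24:{1,2,3,4,6,8,12,24}  Σφ=1+1+2+2+2+4+4+8=24
d|25:{25,5,1}  Σφ=20+4+1=25
[q^27] φ(27)=18,φ(9)=6,φ(3)=2,φ(1)=1 ⇒ 27
[q^30] φ(30)=8,φ(15)=8,φ(10)=4,φ(6)=2,φ(5)=4,φ(3)=2,φ(2)=1,φ(1)=1 ⇒ 30

14, 16, 24, 25, 27, 30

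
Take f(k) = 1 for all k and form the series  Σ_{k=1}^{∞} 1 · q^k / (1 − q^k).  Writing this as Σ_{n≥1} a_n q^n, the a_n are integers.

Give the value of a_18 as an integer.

a_18 = 6

[q^18] f(1)=1,f(2)=1,f(3)=1,f(6)=1,f(9)=1,f(18)=1 ⇒ 6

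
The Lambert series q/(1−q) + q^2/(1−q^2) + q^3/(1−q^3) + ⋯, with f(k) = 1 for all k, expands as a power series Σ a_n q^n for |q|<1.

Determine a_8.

q^8  k|8↦f(k): 1:1 2:1 4:1 8:1  a_8=4

a_8 = 4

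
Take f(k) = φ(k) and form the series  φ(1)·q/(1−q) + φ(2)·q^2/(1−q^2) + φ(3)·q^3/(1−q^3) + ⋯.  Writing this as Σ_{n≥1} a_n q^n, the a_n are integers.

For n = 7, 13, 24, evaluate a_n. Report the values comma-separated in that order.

n=7: 7·1 1·7  φ→[6+1]=7
[q^13] φ(13)=12,φ(1)=1 ⇒ 13
n=24: 24·1 12·2 8·3 6·4 4·6 3·8 2·12 1·24  φ→[8+4+4+2+2+2+1+1]=24

7, 13, 24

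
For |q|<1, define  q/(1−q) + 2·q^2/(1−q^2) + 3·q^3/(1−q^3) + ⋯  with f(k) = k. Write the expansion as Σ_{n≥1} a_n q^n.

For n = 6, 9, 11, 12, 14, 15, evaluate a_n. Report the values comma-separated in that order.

q^6  k|6↦f(k): 1:1 2:2 3:3 6:6  a_6=12
d|9:{1,3,9}  Σf=1+3+9=13
n=11: 1·11 11·1  f→[1+11]=12
d|12:{12,6,4,3,2,1}  Σf=12+6+4+3+2+1=28
d|14:{1,2,7,14}  Σf=1+2+7+14=24
n=15: 15·1 5·3 3·5 1·15  f→[15+5+3+1]=24

12, 13, 12, 28, 24, 24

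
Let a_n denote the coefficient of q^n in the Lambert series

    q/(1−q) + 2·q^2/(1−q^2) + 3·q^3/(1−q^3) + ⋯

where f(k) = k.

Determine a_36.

[q^36] f(36)=36,f(18)=18,f(12)=12,f(9)=9,f(6)=6,f(4)=4,f(3)=3,f(2)=2,f(1)=1 ⇒ 91

a_36 = 91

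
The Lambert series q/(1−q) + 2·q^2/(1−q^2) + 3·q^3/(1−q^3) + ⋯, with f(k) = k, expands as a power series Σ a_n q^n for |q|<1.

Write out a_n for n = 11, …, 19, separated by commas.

12, 28, 14, 24, 24, 31, 18, 39, 20

d|11:{1,11}  Σf=1+11=12
d|12:{12,6,4,3,2,1}  Σf=12+6+4+3+2+1=28
d|13:{13,1}  Σf=13+1=14
q^14  k|14↦f(k): 1:1 2:2 7:7 14:14  a_14=24
d|15:{15,5,3,1}  Σf=15+5+3+1=24
n=16: 1·16 2·8 4·4 8·2 16·1  f→[1+2+4+8+16]=31
q^17  k|17↦f(k): 17:17 1:1  a_17=18
n=18: 1·18 2·9 3·6 6·3 9·2 18·1  f→[1+2+3+6+9+18]=39
[q^19] f(19)=19,f(1)=1 ⇒ 20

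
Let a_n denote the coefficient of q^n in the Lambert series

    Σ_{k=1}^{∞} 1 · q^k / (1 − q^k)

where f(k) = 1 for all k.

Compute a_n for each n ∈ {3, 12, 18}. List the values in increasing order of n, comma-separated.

q^3  k|3↦f(k): 3:1 1:1  a_3=2
q^12  k|12↦f(k): 1:1 2:1 3:1 4:1 6:1 12:1  a_12=6
d|18:{1,2,3,6,9,18}  Σf=1+1+1+1+1+1=6

2, 6, 6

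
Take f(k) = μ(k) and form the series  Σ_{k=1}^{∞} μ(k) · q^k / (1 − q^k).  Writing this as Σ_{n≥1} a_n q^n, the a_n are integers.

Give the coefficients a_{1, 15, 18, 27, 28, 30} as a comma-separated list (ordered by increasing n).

d|1:{1}  Σμ=1=1
[q^15] μ(1)=1,μ(3)=-1,μ(5)=-1,μ(15)=1 ⇒ 0
n=18: 1·18 2·9 3·6 6·3 9·2 18·1  μ→[1+(-1)+(-1)+1+0+0]=0
d|27:{1,3,9,27}  Σμ=1+(-1)+0+0=0
d|28:{28,14,7,4,2,1}  Σμ=0+1+(-1)+0+(-1)+1=0
q^30  k|30↦μ(k): 30:-1 15:1 10:1 6:1 5:-1 3:-1 2:-1 1:1  a_30=0

1, 0, 0, 0, 0, 0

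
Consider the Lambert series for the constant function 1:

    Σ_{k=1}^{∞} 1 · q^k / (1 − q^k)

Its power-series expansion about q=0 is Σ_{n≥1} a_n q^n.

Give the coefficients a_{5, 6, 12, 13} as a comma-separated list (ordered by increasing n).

d|5:{5,1}  Σf=1+1=2
[q^6] f(6)=1,f(3)=1,f(2)=1,f(1)=1 ⇒ 4
d|12:{12,6,4,3,2,1}  Σf=1+1+1+1+1+1=6
n=13: 1·13 13·1  f→[1+1]=2

2, 4, 6, 2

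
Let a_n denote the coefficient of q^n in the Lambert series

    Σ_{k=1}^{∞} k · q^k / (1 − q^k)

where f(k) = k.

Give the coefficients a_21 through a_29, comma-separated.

32, 36, 24, 60, 31, 42, 40, 56, 30

q^21  k|21↦f(k): 1:1 3:3 7:7 21:21  a_21=32
q^22  k|22↦f(k): 1:1 2:2 11:11 22:22  a_22=36
d|23:{1,23}  Σf=1+23=24
q^24  k|24↦f(k): 24:24 12:12 8:8 6:6 4:4 3:3 2:2 1:1  a_24=60
d|25:{1,5,25}  Σf=1+5+25=31
d|26:{1,2,13,26}  Σf=1+2+13+26=42
d|27:{27,9,3,1}  Σf=27+9+3+1=40
n=28: 1·28 2·14 4·7 7·4 14·2 28·1  f→[1+2+4+7+14+28]=56
q^29  k|29↦f(k): 1:1 29:29  a_29=30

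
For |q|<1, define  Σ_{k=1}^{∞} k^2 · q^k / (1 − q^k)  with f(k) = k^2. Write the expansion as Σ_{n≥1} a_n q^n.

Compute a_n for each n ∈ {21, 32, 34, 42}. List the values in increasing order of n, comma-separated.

500, 1365, 1450, 2500

[q^21] f(21)=441,f(7)=49,f(3)=9,f(1)=1 ⇒ 500
d|32:{1,2,4,8,16,32}  Σf=1+4+16+64+256+1024=1365
d|34:{1,2,17,34}  Σf=1+4+289+1156=1450
[q^42] f(42)=1764,f(21)=441,f(14)=196,f(7)=49,f(6)=36,f(3)=9,f(2)=4,f(1)=1 ⇒ 2500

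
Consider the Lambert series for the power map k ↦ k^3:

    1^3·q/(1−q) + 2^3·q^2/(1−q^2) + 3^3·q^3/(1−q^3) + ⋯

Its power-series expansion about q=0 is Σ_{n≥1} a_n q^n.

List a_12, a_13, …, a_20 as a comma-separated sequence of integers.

d|12:{1,2,3,4,6,12}  Σf=1+8+27+64+216+1728=2044
n=13: 13·1 1·13  f→[2197+1]=2198
d|14:{14,7,2,1}  Σf=2744+343+8+1=3096
d|15:{15,5,3,1}  Σf=3375+125+27+1=3528
d|16:{1,2,4,8,16}  Σf=1+8+64+512+4096=4681
q^17  k|17↦f(k): 1:1 17:4913  a_17=4914
n=18: 1·18 2·9 3·6 6·3 9·2 18·1  f→[1+8+27+216+729+5832]=6813
[q^19] f(1)=1,f(19)=6859 ⇒ 6860
d|20:{20,10,5,4,2,1}  Σf=8000+1000+125+64+8+1=9198

2044, 2198, 3096, 3528, 4681, 4914, 6813, 6860, 9198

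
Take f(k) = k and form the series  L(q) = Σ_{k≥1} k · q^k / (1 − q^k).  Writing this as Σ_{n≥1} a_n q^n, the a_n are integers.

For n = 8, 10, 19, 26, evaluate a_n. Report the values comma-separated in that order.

15, 18, 20, 42

[q^8] f(8)=8,f(4)=4,f(2)=2,f(1)=1 ⇒ 15
[q^10] f(1)=1,f(2)=2,f(5)=5,f(10)=10 ⇒ 18
[q^19] f(19)=19,f(1)=1 ⇒ 20
q^26  k|26↦f(k): 1:1 2:2 13:13 26:26  a_26=42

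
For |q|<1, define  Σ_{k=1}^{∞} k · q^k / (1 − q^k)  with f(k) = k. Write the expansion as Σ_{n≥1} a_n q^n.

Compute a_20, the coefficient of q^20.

n=20: 1·20 2·10 4·5 5·4 10·2 20·1  f→[1+2+4+5+10+20]=42

a_20 = 42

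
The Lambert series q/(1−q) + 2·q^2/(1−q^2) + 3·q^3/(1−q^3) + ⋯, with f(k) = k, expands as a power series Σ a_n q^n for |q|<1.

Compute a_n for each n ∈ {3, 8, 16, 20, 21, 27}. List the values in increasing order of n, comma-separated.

4, 15, 31, 42, 32, 40

q^3  k|3↦f(k): 3:3 1:1  a_3=4
q^8  k|8↦f(k): 8:8 4:4 2:2 1:1  a_8=15
[q^16] f(16)=16,f(8)=8,f(4)=4,f(2)=2,f(1)=1 ⇒ 31
q^20  k|20↦f(k): 20:20 10:10 5:5 4:4 2:2 1:1  a_20=42
n=21: 1·21 3·7 7·3 21·1  f→[1+3+7+21]=32
n=27: 27·1 9·3 3·9 1·27  f→[27+9+3+1]=40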